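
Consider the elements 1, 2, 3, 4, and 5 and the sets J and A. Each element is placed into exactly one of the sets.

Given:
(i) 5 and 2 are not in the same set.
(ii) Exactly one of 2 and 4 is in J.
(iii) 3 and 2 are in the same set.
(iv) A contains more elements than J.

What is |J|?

2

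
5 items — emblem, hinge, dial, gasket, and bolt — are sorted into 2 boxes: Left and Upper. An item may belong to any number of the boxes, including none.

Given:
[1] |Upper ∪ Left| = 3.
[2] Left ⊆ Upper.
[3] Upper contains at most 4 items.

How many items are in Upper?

3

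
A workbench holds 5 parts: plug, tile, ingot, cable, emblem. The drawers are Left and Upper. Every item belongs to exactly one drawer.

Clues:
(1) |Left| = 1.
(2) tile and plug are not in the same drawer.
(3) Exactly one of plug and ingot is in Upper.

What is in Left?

Left = {plug}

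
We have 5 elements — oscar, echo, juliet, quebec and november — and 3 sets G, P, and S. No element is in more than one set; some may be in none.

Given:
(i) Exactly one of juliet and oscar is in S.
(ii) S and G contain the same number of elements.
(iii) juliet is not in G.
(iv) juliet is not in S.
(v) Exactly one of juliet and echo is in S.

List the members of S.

S = {echo, oscar}

From (iii): juliet ∉ G.
From (iv): juliet ∉ S.
(i) (exactly one): oscar ∈ S.
(v) (exactly one): echo ∈ S.
Suppose quebec ∈ S: no assignment then satisfies all the clues, so quebec ∉ S.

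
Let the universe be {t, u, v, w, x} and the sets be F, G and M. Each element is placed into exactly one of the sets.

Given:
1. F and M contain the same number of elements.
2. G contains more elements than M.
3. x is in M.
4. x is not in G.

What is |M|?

1

From (3): x ∈ M.
Suppose t ∈ M: no assignment then satisfies all the clues, so t ∉ M.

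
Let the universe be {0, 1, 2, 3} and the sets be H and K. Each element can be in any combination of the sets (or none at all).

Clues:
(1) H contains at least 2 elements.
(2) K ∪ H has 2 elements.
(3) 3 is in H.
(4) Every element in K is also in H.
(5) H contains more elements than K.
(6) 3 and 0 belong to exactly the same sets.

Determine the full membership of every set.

From (3): 3 ∈ H.
(6): 0 matches 3: 0 ∈ H.
Suppose 0 ∈ K: no assignment then satisfies all the clues, so 0 ∉ K.

H = {0, 3}; K = {}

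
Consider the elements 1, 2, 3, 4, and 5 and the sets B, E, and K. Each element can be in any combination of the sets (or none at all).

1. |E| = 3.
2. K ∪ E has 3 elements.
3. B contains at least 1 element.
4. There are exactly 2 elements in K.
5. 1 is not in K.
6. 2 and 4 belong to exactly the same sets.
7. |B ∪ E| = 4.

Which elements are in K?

K = {2, 4}

From (5): 1 ∉ K.
Suppose 2 ∉ K: no assignment then satisfies all the clues, so 2 ∈ K.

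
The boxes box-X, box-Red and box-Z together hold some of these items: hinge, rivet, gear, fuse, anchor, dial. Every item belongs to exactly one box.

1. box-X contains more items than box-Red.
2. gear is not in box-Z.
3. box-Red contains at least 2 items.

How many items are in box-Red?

2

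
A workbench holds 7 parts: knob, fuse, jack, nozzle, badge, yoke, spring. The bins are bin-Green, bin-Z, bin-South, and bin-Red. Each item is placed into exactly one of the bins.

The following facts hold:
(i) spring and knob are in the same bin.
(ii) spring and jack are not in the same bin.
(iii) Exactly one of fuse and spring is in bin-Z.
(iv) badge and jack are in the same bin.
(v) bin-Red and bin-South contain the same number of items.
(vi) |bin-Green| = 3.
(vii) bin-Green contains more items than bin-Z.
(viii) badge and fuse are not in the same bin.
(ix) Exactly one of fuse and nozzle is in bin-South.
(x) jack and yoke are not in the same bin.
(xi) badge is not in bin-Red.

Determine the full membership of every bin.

bin-Green = {badge, jack, nozzle}; bin-Z = {knob, spring}; bin-South = {fuse}; bin-Red = {yoke}

From (xi): badge ∉ bin-Red.
(iv): jack matches badge: jack ∉ bin-Red.
Suppose knob ∈ bin-Green: no assignment then satisfies all the clues, so knob ∉ bin-Green.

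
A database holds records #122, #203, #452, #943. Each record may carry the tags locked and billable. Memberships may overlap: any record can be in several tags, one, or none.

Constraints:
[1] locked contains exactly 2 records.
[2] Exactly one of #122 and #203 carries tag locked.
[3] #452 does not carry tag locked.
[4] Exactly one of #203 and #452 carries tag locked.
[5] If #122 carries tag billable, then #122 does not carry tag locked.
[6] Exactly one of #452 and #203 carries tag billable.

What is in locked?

From (3): #452 ∉ locked.
(4) (exactly one): #203 ∈ locked.
(2) (exactly one): #122 ∉ locked.
(1): only 2 candidates remain for locked, so all are in.

locked = {#203, #943}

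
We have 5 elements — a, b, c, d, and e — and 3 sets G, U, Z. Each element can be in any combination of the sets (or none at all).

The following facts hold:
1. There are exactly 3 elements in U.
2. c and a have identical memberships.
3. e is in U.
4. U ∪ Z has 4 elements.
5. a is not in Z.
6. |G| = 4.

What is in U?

U = {a, c, e}

From (3): e ∈ U.
From (5): a ∉ Z.
(2): c matches a: c ∉ Z.
Suppose a ∉ U: no assignment then satisfies all the clues, so a ∈ U.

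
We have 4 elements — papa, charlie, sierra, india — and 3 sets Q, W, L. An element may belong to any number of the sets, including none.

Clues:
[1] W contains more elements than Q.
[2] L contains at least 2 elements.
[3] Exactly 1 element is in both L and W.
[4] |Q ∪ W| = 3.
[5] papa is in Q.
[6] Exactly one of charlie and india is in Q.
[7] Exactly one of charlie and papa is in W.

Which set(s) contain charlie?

charlie: L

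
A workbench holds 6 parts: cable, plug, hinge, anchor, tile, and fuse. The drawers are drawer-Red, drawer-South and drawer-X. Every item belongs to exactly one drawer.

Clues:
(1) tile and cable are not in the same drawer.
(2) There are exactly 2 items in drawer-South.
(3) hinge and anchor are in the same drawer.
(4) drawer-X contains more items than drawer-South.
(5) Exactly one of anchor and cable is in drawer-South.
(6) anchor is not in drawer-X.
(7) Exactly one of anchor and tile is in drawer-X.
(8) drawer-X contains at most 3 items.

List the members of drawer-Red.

drawer-Red = {cable}

From (6): anchor ∉ drawer-X.
(3): hinge matches anchor: hinge ∉ drawer-X.
(7) (exactly one): tile ∈ drawer-X.
(1): cable ∉ drawer-X.
Suppose cable ∉ drawer-Red: no assignment then satisfies all the clues, so cable ∈ drawer-Red.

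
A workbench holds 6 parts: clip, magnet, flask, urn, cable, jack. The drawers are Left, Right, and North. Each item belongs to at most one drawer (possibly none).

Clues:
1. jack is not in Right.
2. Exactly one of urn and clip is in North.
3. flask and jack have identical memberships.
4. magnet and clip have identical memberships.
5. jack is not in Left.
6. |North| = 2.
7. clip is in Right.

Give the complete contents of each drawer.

From (1): jack ∉ Right.
From (5): jack ∉ Left.
From (7): clip ∈ Right.
(2) (exactly one): urn ∈ North.
(3): flask matches jack: flask ∉ Left.
(3): flask matches jack: flask ∉ Right.
(4): magnet matches clip: magnet ∉ Left.
(4): magnet matches clip: magnet ∈ Right.
Suppose flask ∈ North: no assignment then satisfies all the clues, so flask ∉ North.

Left = {}; Right = {clip, magnet}; North = {cable, urn}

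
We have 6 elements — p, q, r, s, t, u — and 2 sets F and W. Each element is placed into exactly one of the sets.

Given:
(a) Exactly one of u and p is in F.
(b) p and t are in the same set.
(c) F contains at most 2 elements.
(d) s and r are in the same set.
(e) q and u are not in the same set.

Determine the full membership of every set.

F = {u}; W = {p, q, r, s, t}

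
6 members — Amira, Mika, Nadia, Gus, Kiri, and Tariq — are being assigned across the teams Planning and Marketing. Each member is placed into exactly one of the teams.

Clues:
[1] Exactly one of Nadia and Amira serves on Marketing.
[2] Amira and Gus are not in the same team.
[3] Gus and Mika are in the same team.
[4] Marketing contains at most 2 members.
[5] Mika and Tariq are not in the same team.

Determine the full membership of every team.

Planning = {Gus, Kiri, Mika, Nadia}; Marketing = {Amira, Tariq}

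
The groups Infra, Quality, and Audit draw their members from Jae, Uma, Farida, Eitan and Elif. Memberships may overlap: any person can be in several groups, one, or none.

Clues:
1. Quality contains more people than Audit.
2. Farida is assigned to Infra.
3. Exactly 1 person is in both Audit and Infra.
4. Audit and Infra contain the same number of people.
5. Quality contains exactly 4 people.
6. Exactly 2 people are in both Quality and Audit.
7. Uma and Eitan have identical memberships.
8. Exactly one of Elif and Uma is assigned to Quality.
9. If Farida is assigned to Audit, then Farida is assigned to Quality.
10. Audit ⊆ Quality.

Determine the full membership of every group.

Infra = {Elif, Farida}; Quality = {Eitan, Farida, Jae, Uma}; Audit = {Farida, Jae}

From (2): Farida ∈ Infra.
Suppose Jae ∈ Infra: no assignment then satisfies all the clues, so Jae ∉ Infra.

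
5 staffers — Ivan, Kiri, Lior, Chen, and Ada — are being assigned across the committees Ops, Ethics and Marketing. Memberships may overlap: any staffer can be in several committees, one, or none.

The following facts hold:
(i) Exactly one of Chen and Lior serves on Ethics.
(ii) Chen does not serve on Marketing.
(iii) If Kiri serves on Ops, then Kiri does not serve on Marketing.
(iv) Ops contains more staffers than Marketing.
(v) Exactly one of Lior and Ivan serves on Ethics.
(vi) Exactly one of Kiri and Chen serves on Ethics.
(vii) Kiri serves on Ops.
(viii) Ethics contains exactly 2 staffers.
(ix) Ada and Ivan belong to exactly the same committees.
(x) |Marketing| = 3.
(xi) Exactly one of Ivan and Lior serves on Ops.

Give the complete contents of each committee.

Ops = {Ada, Chen, Ivan, Kiri}; Ethics = {Kiri, Lior}; Marketing = {Ada, Ivan, Lior}

From (ii): Chen ∉ Marketing.
From (vii): Kiri ∈ Ops.
(iii): Kiri ∉ Marketing.
(x): only 3 candidates remain for Marketing, so all are in.
Suppose Ivan ∉ Ops: no assignment then satisfies all the clues, so Ivan ∈ Ops.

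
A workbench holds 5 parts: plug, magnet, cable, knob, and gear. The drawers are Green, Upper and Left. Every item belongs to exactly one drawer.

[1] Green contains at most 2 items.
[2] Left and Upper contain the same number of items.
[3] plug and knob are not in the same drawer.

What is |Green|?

1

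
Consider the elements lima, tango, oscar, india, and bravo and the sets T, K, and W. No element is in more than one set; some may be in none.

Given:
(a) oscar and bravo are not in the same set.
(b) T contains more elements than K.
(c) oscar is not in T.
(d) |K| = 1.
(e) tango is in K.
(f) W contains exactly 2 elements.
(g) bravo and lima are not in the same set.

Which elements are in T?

T = {bravo, india}

From (c): oscar ∉ T.
From (e): tango ∈ K.
(d): K already has 1, so the rest are out.
Suppose lima ∈ T: no assignment then satisfies all the clues, so lima ∉ T.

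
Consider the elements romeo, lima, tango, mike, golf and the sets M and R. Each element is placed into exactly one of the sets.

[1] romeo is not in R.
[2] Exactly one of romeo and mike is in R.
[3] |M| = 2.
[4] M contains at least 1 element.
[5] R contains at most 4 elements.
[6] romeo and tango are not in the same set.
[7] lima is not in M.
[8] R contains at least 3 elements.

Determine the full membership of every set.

M = {golf, romeo}; R = {lima, mike, tango}

From (1): romeo ∉ R.
From (7): lima ∉ M.
(2) (exactly one): mike ∈ R.
Only one set left: romeo ∈ M.
Only one set left: lima ∈ R.
(6): tango ∉ M.
Only one set left: tango ∈ R.
(3): only 2 candidates remain for M, so all are in.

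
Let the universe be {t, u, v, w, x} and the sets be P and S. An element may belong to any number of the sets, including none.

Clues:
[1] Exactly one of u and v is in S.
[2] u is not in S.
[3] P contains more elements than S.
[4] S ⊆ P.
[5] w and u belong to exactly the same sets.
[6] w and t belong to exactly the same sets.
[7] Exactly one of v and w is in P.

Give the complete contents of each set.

From (2): u ∉ S.
(1) (exactly one): v ∈ S.
(4) with v ∈ S: v ∈ P.
(5): w matches u: w ∉ S.
(6): t matches w: t ∉ S.
(7) (exactly one): w ∉ P.
(5): u matches w: u ∉ P.
(6): t matches w: t ∉ P.
Suppose x ∉ P: no assignment then satisfies all the clues, so x ∈ P.

P = {v, x}; S = {v}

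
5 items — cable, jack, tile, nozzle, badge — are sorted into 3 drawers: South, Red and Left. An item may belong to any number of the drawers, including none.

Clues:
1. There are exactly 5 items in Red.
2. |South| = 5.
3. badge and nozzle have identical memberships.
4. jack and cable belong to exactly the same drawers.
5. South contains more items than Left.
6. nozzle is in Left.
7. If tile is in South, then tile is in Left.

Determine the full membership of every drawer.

South = {badge, cable, jack, nozzle, tile}; Red = {badge, cable, jack, nozzle, tile}; Left = {badge, nozzle, tile}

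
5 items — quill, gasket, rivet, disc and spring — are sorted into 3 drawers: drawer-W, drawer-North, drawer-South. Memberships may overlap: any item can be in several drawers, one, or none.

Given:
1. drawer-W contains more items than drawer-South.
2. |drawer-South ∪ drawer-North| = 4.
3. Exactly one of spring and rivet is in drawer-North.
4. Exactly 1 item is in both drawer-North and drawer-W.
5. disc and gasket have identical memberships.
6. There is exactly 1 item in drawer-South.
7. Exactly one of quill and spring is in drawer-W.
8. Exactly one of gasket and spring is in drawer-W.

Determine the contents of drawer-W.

drawer-W = {rivet, spring}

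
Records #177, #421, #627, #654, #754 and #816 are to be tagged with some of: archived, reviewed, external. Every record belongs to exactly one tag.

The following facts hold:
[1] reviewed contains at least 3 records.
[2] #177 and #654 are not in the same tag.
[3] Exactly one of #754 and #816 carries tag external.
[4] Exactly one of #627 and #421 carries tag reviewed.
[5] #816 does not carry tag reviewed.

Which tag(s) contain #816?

#816: external

From (5): #816 ∉ reviewed.
Suppose #816 ∈ archived: no assignment then satisfies all the clues, so #816 ∉ archived.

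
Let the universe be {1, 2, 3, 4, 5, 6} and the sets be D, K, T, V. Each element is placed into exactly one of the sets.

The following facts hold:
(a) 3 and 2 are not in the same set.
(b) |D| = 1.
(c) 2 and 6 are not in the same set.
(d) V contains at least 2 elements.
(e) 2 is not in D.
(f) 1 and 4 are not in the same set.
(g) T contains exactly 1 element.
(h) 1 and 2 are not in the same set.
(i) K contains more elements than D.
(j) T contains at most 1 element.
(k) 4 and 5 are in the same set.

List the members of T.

T = {2}

From (e): 2 ∉ D.
Suppose 1 ∈ T: no assignment then satisfies all the clues, so 1 ∉ T.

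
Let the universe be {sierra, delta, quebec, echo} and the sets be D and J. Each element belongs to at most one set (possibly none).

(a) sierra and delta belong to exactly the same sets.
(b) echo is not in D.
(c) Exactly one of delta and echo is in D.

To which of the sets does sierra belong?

sierra: D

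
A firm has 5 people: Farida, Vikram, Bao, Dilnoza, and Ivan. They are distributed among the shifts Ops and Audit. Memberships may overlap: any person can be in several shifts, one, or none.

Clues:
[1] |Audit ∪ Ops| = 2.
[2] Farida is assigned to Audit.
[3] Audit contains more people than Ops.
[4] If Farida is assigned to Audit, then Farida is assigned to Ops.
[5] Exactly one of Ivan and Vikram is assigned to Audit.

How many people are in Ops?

1

From (2): Farida ∈ Audit.
(4): Farida ∈ Ops.
Suppose Vikram ∈ Ops: no assignment then satisfies all the clues, so Vikram ∉ Ops.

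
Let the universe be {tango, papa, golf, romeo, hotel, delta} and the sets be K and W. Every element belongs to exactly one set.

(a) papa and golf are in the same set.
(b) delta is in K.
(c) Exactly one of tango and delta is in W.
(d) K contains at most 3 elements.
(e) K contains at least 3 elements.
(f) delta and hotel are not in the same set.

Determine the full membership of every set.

K = {delta, golf, papa}; W = {hotel, romeo, tango}

From (b): delta ∈ K.
(c) (exactly one): tango ∈ W.
(f): hotel ∉ K.
Only one set left: hotel ∈ W.
Suppose papa ∉ K: no assignment then satisfies all the clues, so papa ∈ K.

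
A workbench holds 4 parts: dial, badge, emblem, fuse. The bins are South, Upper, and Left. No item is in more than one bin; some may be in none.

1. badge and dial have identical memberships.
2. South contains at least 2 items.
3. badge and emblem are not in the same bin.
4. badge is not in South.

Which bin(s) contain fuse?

From (4): badge ∉ South.
(1): dial matches badge: dial ∉ South.
(2): only 2 candidates remain for South, so all are in.

fuse: South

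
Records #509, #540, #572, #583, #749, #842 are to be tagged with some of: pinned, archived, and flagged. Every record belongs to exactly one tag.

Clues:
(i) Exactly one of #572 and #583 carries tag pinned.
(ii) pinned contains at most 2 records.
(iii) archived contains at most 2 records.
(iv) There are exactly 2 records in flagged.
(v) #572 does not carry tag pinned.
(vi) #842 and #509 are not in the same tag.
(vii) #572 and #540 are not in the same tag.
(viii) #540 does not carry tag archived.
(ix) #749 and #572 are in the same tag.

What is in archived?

archived = {#572, #749}

From (v): #572 ∉ pinned.
From (viii): #540 ∉ archived.
(i) (exactly one): #583 ∈ pinned.
(ix): #749 matches #572: #749 ∉ pinned.
Suppose #509 ∈ archived: no assignment then satisfies all the clues, so #509 ∉ archived.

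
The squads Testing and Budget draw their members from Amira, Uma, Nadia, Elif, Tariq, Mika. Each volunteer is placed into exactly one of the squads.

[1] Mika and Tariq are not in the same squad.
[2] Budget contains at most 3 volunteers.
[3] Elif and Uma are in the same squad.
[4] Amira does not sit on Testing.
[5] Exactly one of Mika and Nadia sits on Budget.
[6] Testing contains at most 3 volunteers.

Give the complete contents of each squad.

Testing = {Elif, Mika, Uma}; Budget = {Amira, Nadia, Tariq}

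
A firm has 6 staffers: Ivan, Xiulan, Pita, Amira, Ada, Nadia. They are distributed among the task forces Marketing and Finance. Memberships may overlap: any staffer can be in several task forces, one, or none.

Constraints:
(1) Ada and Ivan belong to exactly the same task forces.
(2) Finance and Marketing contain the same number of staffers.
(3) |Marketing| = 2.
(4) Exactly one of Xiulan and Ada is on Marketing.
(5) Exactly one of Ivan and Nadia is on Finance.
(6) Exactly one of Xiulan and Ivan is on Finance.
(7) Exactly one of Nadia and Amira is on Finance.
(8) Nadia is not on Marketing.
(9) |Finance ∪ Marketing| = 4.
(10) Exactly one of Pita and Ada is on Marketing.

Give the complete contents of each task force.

Marketing = {Ada, Ivan}; Finance = {Nadia, Xiulan}

From (8): Nadia ∉ Marketing.
Suppose Ivan ∉ Marketing: no assignment then satisfies all the clues, so Ivan ∈ Marketing.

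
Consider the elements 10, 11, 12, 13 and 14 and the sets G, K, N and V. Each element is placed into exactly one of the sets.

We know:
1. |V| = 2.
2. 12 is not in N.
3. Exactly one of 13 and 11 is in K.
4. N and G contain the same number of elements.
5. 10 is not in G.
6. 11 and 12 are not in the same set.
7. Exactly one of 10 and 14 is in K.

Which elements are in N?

N = {}

From (2): 12 ∉ N.
From (5): 10 ∉ G.
Suppose 10 ∈ N: no assignment then satisfies all the clues, so 10 ∉ N.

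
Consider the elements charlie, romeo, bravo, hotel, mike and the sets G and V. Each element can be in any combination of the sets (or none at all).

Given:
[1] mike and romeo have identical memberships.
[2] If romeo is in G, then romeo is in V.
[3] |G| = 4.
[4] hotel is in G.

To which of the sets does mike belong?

mike: G, V

From (4): hotel ∈ G.
Suppose mike ∉ G: no assignment then satisfies all the clues, so mike ∈ G.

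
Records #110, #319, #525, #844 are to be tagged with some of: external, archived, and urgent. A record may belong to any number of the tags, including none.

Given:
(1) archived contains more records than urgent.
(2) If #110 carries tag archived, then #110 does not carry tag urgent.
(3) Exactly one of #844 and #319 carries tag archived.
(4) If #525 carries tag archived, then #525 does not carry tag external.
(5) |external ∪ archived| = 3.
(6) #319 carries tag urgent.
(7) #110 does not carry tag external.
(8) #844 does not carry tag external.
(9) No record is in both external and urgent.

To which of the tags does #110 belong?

From (6): #319 ∈ urgent.
From (7): #110 ∉ external.
From (8): #844 ∉ external.
(9) (disjoint): #319 ∉ external.
Suppose #110 ∉ archived: no assignment then satisfies all the clues, so #110 ∈ archived.

#110: archived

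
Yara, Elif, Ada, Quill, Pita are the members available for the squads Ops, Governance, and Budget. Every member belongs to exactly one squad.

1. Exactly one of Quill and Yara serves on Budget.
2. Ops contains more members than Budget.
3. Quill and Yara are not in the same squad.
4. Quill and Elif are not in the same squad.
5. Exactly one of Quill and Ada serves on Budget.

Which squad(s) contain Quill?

Quill: Budget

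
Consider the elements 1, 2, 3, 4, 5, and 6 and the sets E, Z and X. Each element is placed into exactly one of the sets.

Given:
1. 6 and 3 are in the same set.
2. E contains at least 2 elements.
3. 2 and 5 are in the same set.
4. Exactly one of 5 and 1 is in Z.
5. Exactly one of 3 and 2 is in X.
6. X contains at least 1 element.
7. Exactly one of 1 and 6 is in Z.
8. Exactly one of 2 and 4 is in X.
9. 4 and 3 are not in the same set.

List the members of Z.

Z = {1, 4}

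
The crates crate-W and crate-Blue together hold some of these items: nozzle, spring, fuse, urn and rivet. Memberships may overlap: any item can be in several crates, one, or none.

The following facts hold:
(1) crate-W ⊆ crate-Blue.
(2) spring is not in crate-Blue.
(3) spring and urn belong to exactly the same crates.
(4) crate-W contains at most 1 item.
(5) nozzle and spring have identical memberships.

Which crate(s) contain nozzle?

From (2): spring ∉ crate-Blue.
(1) contrapositive: spring ∉ crate-W.
(3): urn matches spring: urn ∉ crate-W.
(3): urn matches spring: urn ∉ crate-Blue.
(5): nozzle matches spring: nozzle ∉ crate-W.
(5): nozzle matches spring: nozzle ∉ crate-Blue.

nozzle: none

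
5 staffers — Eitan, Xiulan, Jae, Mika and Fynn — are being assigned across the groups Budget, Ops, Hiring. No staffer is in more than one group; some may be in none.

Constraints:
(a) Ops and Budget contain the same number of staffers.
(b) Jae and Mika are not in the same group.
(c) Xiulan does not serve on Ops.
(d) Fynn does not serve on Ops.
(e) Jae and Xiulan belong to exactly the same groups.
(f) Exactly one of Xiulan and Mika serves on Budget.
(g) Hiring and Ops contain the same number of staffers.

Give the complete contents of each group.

Budget = {Mika}; Ops = {Eitan}; Hiring = {Fynn}

From (c): Xiulan ∉ Ops.
From (d): Fynn ∉ Ops.
(e): Jae matches Xiulan: Jae ∉ Ops.
Suppose Eitan ∈ Budget: no assignment then satisfies all the clues, so Eitan ∉ Budget.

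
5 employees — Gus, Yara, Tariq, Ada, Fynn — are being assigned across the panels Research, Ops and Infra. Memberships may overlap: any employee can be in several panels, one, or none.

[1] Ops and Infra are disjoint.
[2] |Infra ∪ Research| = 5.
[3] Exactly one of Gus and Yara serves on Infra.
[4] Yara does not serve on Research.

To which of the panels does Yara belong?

From (4): Yara ∉ Research.
Suppose Yara ∈ Ops: no assignment then satisfies all the clues, so Yara ∉ Ops.

Yara: Infra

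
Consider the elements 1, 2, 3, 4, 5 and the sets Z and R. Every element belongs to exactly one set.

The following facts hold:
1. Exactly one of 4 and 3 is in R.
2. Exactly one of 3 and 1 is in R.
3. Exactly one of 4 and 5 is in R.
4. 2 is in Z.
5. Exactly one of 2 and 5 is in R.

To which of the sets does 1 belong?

From (4): 2 ∈ Z.
(5) (exactly one): 5 ∈ R.
(3) (exactly one): 4 ∉ R.
Only one set left: 4 ∈ Z.
(1) (exactly one): 3 ∈ R.
(2) (exactly one): 1 ∉ R.
Only one set left: 1 ∈ Z.

1: Z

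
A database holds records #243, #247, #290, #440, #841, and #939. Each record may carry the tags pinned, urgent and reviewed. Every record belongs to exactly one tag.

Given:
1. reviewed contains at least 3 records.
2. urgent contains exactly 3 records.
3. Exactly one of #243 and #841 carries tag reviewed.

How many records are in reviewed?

3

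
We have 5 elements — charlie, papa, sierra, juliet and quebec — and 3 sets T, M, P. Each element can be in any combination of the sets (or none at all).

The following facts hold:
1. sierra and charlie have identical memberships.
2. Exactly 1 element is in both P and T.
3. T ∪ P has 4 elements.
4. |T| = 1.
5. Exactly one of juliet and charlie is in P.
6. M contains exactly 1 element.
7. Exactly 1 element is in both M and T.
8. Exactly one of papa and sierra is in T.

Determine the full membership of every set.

T = {papa}; M = {papa}; P = {charlie, papa, quebec, sierra}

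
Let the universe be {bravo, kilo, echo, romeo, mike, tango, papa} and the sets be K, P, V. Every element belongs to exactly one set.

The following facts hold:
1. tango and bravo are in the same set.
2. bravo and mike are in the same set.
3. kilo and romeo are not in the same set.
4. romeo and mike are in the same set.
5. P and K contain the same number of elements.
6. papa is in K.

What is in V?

V = {bravo, echo, mike, romeo, tango}

From (6): papa ∈ K.
Suppose bravo ∉ V: no assignment then satisfies all the clues, so bravo ∈ V.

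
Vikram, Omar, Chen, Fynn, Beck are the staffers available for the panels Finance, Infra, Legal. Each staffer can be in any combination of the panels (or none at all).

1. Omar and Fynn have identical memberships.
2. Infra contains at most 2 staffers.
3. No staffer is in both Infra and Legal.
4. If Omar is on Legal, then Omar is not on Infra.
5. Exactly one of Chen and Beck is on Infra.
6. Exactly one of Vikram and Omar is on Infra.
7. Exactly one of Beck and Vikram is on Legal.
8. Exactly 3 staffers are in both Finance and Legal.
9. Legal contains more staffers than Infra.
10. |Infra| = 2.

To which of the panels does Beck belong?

Beck: Finance, Legal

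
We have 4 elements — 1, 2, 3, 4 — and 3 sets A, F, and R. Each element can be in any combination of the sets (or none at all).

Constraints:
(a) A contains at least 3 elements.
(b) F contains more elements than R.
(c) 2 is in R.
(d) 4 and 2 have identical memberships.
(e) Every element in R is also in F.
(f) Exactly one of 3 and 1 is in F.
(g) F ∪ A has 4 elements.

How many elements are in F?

3

From (c): 2 ∈ R.
(d): 4 matches 2: 4 ∈ R.
(e) with 2 ∈ R: 2 ∈ F.
(e) with 4 ∈ R: 4 ∈ F.
Suppose 1 ∈ R: no assignment then satisfies all the clues, so 1 ∉ R.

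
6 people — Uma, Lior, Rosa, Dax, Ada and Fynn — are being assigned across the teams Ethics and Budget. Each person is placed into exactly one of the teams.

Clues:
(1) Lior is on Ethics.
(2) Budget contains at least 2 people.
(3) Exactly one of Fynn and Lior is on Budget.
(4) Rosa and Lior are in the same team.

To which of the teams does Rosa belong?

Rosa: Ethics

From (1): Lior ∈ Ethics.
(3) (exactly one): Fynn ∈ Budget.
(4): Rosa matches Lior: Rosa ∈ Ethics.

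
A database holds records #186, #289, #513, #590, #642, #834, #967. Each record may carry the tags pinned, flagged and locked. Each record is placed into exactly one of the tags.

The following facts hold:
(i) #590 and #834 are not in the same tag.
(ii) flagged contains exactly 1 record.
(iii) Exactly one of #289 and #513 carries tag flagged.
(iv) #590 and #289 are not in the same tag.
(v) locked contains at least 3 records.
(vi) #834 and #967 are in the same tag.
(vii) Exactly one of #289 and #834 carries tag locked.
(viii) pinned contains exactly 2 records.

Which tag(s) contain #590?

#590: pinned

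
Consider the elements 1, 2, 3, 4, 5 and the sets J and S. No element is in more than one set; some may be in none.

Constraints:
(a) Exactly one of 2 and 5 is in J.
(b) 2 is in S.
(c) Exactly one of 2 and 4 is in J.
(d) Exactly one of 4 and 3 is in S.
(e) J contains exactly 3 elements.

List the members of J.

From (b): 2 ∈ S.
(a) (exactly one): 5 ∈ J.
(c) (exactly one): 4 ∈ J.
(d) (exactly one): 3 ∈ S.
(e): only 3 candidates remain for J, so all are in.

J = {1, 4, 5}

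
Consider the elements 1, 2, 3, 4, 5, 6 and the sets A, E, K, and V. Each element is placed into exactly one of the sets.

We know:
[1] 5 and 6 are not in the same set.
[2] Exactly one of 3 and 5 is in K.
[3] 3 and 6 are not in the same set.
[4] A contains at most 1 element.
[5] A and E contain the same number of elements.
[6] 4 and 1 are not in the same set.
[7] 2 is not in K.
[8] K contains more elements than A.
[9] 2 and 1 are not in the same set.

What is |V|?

2

From (7): 2 ∉ K.
Suppose 6 ∈ K: no assignment then satisfies all the clues, so 6 ∉ K.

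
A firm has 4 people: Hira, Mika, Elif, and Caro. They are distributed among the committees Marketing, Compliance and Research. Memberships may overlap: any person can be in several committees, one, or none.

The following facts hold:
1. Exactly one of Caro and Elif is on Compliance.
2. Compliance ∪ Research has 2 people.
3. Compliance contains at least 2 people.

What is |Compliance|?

2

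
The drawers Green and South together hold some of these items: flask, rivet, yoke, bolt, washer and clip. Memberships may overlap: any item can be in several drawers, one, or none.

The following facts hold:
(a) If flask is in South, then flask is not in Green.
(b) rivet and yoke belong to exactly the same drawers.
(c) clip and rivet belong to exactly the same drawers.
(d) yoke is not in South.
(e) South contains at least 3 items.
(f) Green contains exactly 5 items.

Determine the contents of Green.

From (d): yoke ∉ South.
(b): rivet matches yoke: rivet ∉ South.
(c): clip matches rivet: clip ∉ South.
(e): only 3 candidates remain for South, so all are in.
(a): flask ∉ Green.
(f): only 5 candidates remain for Green, so all are in.

Green = {bolt, clip, rivet, washer, yoke}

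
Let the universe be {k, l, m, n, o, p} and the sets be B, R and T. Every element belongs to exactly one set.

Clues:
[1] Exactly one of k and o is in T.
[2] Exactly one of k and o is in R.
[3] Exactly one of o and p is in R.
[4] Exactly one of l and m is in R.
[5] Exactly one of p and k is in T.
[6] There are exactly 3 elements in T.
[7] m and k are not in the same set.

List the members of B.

B = {p}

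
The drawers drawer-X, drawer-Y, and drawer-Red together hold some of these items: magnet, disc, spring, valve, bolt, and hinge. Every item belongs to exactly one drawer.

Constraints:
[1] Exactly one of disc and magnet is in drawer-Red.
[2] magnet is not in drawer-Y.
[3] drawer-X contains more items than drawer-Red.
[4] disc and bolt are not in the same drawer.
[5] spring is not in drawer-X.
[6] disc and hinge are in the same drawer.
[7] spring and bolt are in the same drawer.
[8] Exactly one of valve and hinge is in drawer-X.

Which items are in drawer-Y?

drawer-Y = {bolt, spring, valve}

From (2): magnet ∉ drawer-Y.
From (5): spring ∉ drawer-X.
(7): bolt matches spring: bolt ∉ drawer-X.
Suppose disc ∈ drawer-Y: no assignment then satisfies all the clues, so disc ∉ drawer-Y.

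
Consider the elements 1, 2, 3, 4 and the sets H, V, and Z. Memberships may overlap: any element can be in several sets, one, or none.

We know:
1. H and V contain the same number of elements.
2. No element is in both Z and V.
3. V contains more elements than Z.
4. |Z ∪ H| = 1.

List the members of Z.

Z = {}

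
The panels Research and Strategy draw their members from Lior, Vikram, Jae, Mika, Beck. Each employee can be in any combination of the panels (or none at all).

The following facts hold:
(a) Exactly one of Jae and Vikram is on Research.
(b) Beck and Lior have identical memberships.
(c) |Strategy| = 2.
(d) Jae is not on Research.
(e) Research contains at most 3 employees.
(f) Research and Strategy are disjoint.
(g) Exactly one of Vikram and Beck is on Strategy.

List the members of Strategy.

Strategy = {Beck, Lior}

From (d): Jae ∉ Research.
(a) (exactly one): Vikram ∈ Research.
(f) (disjoint): Vikram ∉ Strategy.
(g) (exactly one): Beck ∈ Strategy.
(b): Lior matches Beck: Lior ∈ Strategy.
(c): Strategy already has 2, so the rest are out.
(f) (disjoint): Lior ∉ Research.
(f) (disjoint): Beck ∉ Research.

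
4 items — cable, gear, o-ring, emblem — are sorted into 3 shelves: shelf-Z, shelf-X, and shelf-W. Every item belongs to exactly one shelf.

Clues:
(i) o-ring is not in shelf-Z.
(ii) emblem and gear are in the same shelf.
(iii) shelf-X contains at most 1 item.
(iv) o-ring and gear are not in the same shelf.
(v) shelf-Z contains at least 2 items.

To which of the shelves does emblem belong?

From (i): o-ring ∉ shelf-Z.
Suppose emblem ∉ shelf-Z: no assignment then satisfies all the clues, so emblem ∈ shelf-Z.

emblem: shelf-Z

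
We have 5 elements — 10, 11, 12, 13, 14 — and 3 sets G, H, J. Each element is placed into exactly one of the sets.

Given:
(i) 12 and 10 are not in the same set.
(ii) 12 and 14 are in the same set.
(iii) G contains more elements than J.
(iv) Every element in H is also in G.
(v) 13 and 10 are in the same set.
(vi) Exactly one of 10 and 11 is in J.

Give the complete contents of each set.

G = {11, 12, 14}; H = {}; J = {10, 13}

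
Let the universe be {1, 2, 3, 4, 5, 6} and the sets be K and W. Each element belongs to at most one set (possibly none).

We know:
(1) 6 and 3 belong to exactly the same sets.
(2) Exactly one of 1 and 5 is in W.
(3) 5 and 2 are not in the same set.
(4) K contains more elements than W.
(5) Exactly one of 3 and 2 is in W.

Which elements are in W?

W = {1, 2}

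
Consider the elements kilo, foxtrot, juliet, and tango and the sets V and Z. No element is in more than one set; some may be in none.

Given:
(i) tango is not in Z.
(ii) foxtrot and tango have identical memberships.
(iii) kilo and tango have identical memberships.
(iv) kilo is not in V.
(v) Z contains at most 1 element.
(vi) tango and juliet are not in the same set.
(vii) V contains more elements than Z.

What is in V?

From (i): tango ∉ Z.
From (iv): kilo ∉ V.
(ii): foxtrot matches tango: foxtrot ∉ Z.
(iii): tango matches kilo: tango ∉ V.
(iii): kilo matches tango: kilo ∉ Z.
(ii): foxtrot matches tango: foxtrot ∉ V.
Suppose juliet ∉ V: no assignment then satisfies all the clues, so juliet ∈ V.

V = {juliet}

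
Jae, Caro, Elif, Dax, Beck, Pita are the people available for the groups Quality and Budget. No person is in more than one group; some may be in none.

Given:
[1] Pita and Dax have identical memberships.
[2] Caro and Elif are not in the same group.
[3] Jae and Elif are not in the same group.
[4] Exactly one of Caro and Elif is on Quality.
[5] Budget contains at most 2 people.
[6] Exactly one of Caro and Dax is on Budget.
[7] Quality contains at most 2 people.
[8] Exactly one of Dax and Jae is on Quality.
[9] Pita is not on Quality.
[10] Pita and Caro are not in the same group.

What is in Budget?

From (9): Pita ∉ Quality.
(1): Dax matches Pita: Dax ∉ Quality.
(8) (exactly one): Jae ∈ Quality.
(3): Elif ∉ Quality.
(4) (exactly one): Caro ∈ Quality.
(6) (exactly one): Dax ∈ Budget.
(7): Quality already has 2, so the rest are out.
(1): Pita matches Dax: Pita ∈ Budget.
(5): Budget already has 2, so the rest are out.

Budget = {Dax, Pita}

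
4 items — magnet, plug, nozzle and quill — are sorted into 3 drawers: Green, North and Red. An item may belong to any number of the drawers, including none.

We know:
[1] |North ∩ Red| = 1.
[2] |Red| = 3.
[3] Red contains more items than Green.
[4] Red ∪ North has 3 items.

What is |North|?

1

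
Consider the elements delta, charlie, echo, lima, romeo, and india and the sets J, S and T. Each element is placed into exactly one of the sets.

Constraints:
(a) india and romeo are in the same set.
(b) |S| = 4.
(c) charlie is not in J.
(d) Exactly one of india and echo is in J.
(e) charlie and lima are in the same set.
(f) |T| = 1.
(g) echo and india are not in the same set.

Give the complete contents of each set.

From (c): charlie ∉ J.
(e): lima matches charlie: lima ∉ J.
Suppose delta ∈ J: no assignment then satisfies all the clues, so delta ∉ J.

J = {echo}; S = {charlie, india, lima, romeo}; T = {delta}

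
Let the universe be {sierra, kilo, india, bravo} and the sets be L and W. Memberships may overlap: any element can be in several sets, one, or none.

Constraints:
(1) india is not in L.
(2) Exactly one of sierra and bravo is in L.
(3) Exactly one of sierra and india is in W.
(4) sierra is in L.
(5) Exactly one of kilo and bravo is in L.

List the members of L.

L = {kilo, sierra}

From (1): india ∉ L.
From (4): sierra ∈ L.
(2) (exactly one): bravo ∉ L.
(5) (exactly one): kilo ∈ L.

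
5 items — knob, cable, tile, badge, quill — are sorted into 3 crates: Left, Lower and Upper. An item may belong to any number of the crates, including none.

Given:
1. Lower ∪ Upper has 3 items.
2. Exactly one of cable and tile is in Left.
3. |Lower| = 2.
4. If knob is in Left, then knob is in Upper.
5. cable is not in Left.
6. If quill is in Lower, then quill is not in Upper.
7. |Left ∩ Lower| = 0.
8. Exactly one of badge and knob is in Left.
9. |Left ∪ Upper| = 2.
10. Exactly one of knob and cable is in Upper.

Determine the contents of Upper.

From (5): cable ∉ Left.
(2) (exactly one): tile ∈ Left.
Suppose knob ∉ Upper: no assignment then satisfies all the clues, so knob ∈ Upper.

Upper = {knob}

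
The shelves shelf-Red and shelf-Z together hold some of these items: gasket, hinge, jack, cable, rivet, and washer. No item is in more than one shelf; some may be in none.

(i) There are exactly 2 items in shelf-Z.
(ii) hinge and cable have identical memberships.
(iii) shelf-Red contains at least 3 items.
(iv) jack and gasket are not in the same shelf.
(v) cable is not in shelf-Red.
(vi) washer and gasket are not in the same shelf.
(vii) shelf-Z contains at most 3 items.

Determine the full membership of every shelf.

shelf-Red = {jack, rivet, washer}; shelf-Z = {cable, hinge}

From (v): cable ∉ shelf-Red.
(ii): hinge matches cable: hinge ∉ shelf-Red.
Suppose gasket ∈ shelf-Red: no assignment then satisfies all the clues, so gasket ∉ shelf-Red.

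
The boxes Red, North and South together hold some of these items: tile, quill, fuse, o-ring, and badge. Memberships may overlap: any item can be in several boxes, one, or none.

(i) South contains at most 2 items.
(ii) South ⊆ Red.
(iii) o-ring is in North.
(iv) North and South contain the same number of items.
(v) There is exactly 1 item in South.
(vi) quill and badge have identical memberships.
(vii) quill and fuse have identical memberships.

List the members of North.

From (iii): o-ring ∈ North.
Suppose tile ∈ North: no assignment then satisfies all the clues, so tile ∉ North.

North = {o-ring}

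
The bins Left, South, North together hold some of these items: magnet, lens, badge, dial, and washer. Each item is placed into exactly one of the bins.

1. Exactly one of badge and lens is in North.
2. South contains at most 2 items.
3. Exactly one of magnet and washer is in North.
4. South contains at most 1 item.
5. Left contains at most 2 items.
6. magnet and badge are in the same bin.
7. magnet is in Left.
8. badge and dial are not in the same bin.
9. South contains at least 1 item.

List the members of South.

South = {dial}

From (7): magnet ∈ Left.
(3) (exactly one): washer ∈ North.
(6): badge matches magnet: badge ∈ Left.
(8): dial ∉ Left.
(1) (exactly one): lens ∈ North.
(9): only 1 candidates remain for South, so all are in.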